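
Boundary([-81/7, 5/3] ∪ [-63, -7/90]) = {-63, 5/3}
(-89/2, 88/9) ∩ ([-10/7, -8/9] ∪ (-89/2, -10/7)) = (-89/2, -8/9]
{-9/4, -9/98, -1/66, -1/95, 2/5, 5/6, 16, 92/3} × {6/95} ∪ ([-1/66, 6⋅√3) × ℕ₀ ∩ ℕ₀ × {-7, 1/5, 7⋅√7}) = {-9/4, -9/98, -1/66, -1/95, 2/5, 5/6, 16, 92/3} × {6/95}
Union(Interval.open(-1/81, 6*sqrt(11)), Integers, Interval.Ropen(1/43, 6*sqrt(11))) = Union(Integers, Interval.open(-1/81, 6*sqrt(11)))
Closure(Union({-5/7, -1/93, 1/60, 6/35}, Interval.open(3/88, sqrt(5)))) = Union({-5/7, -1/93, 1/60}, Interval(3/88, sqrt(5)))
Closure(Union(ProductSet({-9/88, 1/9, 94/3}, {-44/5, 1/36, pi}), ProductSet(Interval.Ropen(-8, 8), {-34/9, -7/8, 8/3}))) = Union(ProductSet({-9/88, 1/9, 94/3}, {-44/5, 1/36, pi}), ProductSet(Interval(-8, 8), {-34/9, -7/8, 8/3}))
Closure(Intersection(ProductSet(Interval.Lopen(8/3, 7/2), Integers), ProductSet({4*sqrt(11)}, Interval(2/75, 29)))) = EmptySet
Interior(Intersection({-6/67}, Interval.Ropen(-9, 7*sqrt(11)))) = EmptySet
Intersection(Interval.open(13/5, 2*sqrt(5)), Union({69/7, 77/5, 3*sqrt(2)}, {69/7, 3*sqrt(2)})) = {3*sqrt(2)}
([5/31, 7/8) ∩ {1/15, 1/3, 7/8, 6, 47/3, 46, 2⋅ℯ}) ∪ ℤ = ℤ ∪ {1/3}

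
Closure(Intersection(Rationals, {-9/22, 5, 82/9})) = {-9/22, 5, 82/9}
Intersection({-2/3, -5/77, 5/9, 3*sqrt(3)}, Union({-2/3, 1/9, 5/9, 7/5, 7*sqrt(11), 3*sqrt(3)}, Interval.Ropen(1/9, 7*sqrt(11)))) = {-2/3, 5/9, 3*sqrt(3)}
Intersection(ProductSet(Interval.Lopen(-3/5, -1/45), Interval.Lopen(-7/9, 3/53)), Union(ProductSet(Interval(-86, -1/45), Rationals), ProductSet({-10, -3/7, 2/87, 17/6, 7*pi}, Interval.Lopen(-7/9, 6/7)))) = Union(ProductSet({-3/7}, Interval.Lopen(-7/9, 3/53)), ProductSet(Interval.Lopen(-3/5, -1/45), Intersection(Interval.Lopen(-7/9, 3/53), Rationals)))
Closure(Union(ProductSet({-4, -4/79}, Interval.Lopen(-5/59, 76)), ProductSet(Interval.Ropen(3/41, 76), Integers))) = Union(ProductSet({-4, -4/79}, Interval(-5/59, 76)), ProductSet(Interval(3/41, 76), Integers))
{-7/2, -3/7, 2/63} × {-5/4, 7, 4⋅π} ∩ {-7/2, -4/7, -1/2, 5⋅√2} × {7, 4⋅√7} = {-7/2} × {7}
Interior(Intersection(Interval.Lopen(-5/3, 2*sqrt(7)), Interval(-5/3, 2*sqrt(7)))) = Interval.open(-5/3, 2*sqrt(7))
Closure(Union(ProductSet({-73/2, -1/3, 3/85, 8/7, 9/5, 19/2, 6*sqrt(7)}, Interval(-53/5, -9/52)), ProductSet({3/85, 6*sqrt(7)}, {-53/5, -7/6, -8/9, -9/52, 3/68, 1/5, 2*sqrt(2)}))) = Union(ProductSet({3/85, 6*sqrt(7)}, {-53/5, -7/6, -8/9, -9/52, 3/68, 1/5, 2*sqrt(2)}), ProductSet({-73/2, -1/3, 3/85, 8/7, 9/5, 19/2, 6*sqrt(7)}, Interval(-53/5, -9/52)))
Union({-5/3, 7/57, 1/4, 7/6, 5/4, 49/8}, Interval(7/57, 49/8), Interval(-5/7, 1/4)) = Union({-5/3}, Interval(-5/7, 49/8))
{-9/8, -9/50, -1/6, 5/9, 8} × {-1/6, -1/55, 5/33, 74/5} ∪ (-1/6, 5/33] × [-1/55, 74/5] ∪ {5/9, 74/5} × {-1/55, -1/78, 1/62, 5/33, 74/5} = ({5/9, 74/5} × {-1/55, -1/78, 1/62, 5/33, 74/5}) ∪ ((-1/6, 5/33] × [-1/55, 74/5]) ∪ ({-9/8, -9/50, -1/6, 5/9, 8} × {-1/6, -1/55, 5/33, 74/5})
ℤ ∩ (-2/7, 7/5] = {0, 1}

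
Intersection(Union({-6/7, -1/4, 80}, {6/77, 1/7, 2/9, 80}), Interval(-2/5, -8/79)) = {-1/4}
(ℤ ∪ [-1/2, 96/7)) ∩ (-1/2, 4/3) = (-1/2, 4/3) ∪ {0, 1}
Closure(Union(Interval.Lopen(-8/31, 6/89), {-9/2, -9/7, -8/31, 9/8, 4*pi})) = Union({-9/2, -9/7, 9/8, 4*pi}, Interval(-8/31, 6/89))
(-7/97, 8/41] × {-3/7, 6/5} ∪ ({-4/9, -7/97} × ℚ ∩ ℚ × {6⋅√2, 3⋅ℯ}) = (-7/97, 8/41] × {-3/7, 6/5}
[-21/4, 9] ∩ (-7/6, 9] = (-7/6, 9]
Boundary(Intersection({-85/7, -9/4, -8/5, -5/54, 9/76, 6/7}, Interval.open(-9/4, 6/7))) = {-8/5, -5/54, 9/76}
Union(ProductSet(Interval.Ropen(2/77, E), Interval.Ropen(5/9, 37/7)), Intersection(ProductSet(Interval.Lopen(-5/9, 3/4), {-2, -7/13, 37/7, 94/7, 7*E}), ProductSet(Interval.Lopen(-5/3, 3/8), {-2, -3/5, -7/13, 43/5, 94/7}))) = Union(ProductSet(Interval.Lopen(-5/9, 3/8), {-2, -7/13, 94/7}), ProductSet(Interval.Ropen(2/77, E), Interval.Ropen(5/9, 37/7)))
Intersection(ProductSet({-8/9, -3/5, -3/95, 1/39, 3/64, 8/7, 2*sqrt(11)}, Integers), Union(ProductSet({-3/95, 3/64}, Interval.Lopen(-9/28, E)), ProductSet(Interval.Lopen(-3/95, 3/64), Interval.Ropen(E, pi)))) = Union(ProductSet({-3/95, 3/64}, Range(0, 3, 1)), ProductSet({1/39, 3/64}, Range(3, 4, 1)))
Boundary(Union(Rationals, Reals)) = EmptySet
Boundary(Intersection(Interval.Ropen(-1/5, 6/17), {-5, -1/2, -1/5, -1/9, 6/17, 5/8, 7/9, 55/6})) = {-1/5, -1/9}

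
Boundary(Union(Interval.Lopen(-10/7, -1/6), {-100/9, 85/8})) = {-100/9, -10/7, -1/6, 85/8}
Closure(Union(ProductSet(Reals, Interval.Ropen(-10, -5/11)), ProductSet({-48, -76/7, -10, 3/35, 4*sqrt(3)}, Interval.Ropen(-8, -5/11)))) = ProductSet(Reals, Interval(-10, -5/11))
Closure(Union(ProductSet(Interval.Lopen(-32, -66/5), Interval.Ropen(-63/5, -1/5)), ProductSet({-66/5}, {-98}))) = Union(ProductSet({-66/5}, {-98}), ProductSet({-32, -66/5}, Interval(-63/5, -1/5)), ProductSet(Interval(-32, -66/5), {-63/5, -1/5}), ProductSet(Interval.Lopen(-32, -66/5), Interval.Ropen(-63/5, -1/5)))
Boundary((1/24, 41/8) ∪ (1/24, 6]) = {1/24, 6}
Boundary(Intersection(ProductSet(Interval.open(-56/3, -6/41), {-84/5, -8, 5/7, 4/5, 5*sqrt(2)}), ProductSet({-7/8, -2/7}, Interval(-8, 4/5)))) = ProductSet({-7/8, -2/7}, {-8, 5/7, 4/5})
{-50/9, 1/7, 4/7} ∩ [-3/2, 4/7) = {1/7}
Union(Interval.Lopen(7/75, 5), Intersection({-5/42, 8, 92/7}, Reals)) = Union({-5/42, 8, 92/7}, Interval.Lopen(7/75, 5))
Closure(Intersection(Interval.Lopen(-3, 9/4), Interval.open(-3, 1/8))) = Interval(-3, 1/8)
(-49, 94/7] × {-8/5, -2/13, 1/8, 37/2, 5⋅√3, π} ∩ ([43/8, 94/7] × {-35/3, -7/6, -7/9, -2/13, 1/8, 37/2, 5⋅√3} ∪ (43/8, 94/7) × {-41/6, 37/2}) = [43/8, 94/7] × {-2/13, 1/8, 37/2, 5⋅√3}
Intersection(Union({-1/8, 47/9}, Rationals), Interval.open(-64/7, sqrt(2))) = Intersection(Interval.open(-64/7, sqrt(2)), Rationals)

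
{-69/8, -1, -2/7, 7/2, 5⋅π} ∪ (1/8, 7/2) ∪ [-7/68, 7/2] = {-69/8, -1, -2/7, 5⋅π} ∪ [-7/68, 7/2]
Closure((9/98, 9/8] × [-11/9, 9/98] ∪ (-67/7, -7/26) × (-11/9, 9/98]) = ((-67/7, -7/26) × (-11/9, 9/98]) ∪ (({-67/7, -7/26} ∪ [9/98, 9/8]) × [-11/9, 9/98]) ∪ (([-67/7, -7/26] ∪ [9/98, 9/8]) × {-11/9, 9/98})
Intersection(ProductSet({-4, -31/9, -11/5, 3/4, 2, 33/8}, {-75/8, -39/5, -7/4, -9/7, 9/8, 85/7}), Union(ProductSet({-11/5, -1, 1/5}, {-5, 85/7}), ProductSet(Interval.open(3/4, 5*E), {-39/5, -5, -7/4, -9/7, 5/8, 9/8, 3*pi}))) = Union(ProductSet({-11/5}, {85/7}), ProductSet({2, 33/8}, {-39/5, -7/4, -9/7, 9/8}))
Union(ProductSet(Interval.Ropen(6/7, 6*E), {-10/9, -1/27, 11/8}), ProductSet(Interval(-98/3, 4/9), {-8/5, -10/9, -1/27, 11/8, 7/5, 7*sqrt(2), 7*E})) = Union(ProductSet(Interval(-98/3, 4/9), {-8/5, -10/9, -1/27, 11/8, 7/5, 7*sqrt(2), 7*E}), ProductSet(Interval.Ropen(6/7, 6*E), {-10/9, -1/27, 11/8}))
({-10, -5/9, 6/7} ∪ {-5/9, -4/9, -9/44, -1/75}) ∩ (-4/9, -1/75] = {-9/44, -1/75}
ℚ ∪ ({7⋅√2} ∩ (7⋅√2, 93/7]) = ℚ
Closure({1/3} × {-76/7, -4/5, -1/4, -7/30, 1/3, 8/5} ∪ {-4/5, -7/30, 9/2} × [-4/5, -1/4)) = ({1/3} × {-76/7, -4/5, -1/4, -7/30, 1/3, 8/5}) ∪ ({-4/5, -7/30, 9/2} × [-4/5, -1/4])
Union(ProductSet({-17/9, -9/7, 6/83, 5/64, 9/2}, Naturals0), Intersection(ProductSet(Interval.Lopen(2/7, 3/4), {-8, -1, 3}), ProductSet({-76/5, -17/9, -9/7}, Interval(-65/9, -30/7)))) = ProductSet({-17/9, -9/7, 6/83, 5/64, 9/2}, Naturals0)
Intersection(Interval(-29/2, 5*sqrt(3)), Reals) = Interval(-29/2, 5*sqrt(3))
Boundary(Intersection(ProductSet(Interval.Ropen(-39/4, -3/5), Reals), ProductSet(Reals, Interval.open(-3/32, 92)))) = Union(ProductSet({-39/4, -3/5}, Interval(-3/32, 92)), ProductSet(Interval(-39/4, -3/5), {-3/32, 92}))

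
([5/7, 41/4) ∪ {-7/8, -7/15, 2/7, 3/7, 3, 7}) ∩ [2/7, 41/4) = {2/7, 3/7} ∪ [5/7, 41/4)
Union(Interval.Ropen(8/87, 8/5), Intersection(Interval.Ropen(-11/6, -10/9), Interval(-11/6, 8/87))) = Union(Interval.Ropen(-11/6, -10/9), Interval.Ropen(8/87, 8/5))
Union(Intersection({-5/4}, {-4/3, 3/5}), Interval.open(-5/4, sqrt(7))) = Interval.open(-5/4, sqrt(7))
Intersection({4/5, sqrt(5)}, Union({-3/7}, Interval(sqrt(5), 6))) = {sqrt(5)}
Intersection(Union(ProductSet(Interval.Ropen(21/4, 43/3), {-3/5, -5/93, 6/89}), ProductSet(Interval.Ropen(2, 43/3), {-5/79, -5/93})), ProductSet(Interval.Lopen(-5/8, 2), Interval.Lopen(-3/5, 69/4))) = ProductSet({2}, {-5/79, -5/93})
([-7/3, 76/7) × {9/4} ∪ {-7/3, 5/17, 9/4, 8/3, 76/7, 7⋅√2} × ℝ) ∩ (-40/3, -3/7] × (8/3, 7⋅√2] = {-7/3} × (8/3, 7⋅√2]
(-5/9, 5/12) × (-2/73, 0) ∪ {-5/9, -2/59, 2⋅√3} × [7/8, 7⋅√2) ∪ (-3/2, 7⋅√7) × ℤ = ((-3/2, 7⋅√7) × ℤ) ∪ ((-5/9, 5/12) × (-2/73, 0)) ∪ ({-5/9, -2/59, 2⋅√3} × [7/8, 7⋅√2))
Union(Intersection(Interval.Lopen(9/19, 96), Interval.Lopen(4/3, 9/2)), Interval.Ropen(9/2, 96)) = Interval.open(4/3, 96)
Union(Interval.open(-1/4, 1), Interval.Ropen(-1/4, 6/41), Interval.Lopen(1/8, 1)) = Interval(-1/4, 1)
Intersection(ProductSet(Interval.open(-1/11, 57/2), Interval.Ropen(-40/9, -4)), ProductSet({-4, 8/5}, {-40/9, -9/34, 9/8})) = ProductSet({8/5}, {-40/9})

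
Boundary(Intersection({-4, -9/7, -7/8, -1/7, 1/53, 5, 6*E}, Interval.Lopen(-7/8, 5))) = {-1/7, 1/53, 5}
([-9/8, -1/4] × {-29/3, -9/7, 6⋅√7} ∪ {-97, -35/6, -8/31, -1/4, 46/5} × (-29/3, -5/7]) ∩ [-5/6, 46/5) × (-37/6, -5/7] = ([-5/6, -1/4] × {-9/7}) ∪ ({-8/31, -1/4} × (-37/6, -5/7])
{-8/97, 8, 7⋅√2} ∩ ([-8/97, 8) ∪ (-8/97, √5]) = {-8/97}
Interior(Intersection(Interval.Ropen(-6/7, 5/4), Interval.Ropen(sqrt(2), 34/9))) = EmptySet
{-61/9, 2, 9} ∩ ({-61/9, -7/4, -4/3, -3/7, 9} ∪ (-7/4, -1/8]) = {-61/9, 9}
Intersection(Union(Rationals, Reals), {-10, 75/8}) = {-10, 75/8}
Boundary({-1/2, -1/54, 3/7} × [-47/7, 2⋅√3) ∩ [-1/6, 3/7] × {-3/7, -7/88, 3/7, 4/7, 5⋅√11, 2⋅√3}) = {-1/54, 3/7} × {-3/7, -7/88, 3/7, 4/7}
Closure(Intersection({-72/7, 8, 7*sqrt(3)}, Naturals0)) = {8}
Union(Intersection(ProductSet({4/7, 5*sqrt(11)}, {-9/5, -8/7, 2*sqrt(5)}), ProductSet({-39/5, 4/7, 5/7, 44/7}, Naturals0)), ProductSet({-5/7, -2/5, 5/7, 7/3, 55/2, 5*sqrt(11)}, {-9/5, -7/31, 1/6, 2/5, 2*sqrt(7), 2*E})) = ProductSet({-5/7, -2/5, 5/7, 7/3, 55/2, 5*sqrt(11)}, {-9/5, -7/31, 1/6, 2/5, 2*sqrt(7), 2*E})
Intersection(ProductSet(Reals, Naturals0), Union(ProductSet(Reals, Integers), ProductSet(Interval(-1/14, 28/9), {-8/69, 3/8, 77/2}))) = ProductSet(Reals, Naturals0)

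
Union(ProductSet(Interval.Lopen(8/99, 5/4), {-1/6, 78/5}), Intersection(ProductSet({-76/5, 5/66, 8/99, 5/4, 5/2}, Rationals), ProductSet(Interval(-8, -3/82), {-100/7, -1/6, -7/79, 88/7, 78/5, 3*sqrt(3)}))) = ProductSet(Interval.Lopen(8/99, 5/4), {-1/6, 78/5})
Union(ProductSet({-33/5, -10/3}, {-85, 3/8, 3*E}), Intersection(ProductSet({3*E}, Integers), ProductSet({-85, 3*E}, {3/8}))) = ProductSet({-33/5, -10/3}, {-85, 3/8, 3*E})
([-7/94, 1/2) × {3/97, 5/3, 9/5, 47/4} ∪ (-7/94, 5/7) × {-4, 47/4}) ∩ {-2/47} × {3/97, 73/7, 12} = {-2/47} × {3/97}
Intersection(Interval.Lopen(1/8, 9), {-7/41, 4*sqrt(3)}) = {4*sqrt(3)}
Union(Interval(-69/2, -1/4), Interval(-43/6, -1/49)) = Interval(-69/2, -1/49)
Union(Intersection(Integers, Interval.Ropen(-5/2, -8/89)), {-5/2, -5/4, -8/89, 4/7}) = Union({-5/2, -5/4, -8/89, 4/7}, Range(-2, 0, 1))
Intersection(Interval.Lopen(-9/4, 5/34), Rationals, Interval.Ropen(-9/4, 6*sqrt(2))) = Intersection(Interval.Lopen(-9/4, 5/34), Rationals)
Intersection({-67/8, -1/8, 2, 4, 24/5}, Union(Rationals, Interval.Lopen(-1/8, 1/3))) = {-67/8, -1/8, 2, 4, 24/5}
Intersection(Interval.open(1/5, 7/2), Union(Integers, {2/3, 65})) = Union({2/3}, Range(1, 4, 1))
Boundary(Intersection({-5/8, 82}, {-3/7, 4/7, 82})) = {82}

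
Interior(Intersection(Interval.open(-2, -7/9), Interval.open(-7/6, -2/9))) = Interval.open(-7/6, -7/9)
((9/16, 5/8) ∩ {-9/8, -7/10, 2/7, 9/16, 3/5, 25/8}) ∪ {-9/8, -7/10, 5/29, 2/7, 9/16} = {-9/8, -7/10, 5/29, 2/7, 9/16, 3/5}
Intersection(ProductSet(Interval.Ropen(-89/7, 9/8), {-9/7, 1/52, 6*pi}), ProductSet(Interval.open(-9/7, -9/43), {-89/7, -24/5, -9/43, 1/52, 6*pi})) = ProductSet(Interval.open(-9/7, -9/43), {1/52, 6*pi})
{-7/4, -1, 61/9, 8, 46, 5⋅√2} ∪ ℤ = ℤ ∪ {-7/4, 61/9, 5⋅√2}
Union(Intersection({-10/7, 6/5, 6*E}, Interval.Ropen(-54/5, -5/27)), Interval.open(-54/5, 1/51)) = Interval.open(-54/5, 1/51)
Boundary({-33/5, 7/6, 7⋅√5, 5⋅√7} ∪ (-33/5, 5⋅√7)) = {-33/5, 7⋅√5, 5⋅√7}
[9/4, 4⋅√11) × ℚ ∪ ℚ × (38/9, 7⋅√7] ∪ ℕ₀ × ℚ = (ℚ × (38/9, 7⋅√7]) ∪ ((ℕ₀ ∪ [9/4, 4⋅√11)) × ℚ)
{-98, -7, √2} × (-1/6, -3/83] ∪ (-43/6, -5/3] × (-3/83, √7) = ({-98, -7, √2} × (-1/6, -3/83]) ∪ ((-43/6, -5/3] × (-3/83, √7))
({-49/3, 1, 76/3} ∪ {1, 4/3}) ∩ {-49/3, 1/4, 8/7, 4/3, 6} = {-49/3, 4/3}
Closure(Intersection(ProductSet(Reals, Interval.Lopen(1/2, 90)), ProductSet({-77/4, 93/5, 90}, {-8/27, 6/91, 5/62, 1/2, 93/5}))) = ProductSet({-77/4, 93/5, 90}, {93/5})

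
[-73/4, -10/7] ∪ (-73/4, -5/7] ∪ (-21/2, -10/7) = [-73/4, -5/7]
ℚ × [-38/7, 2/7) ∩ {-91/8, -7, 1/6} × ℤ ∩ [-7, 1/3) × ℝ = {-7, 1/6} × {-5, -4, …, 0}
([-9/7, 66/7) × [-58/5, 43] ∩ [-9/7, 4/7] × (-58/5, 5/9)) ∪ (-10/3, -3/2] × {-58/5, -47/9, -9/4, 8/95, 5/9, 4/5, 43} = ([-9/7, 4/7] × (-58/5, 5/9)) ∪ ((-10/3, -3/2] × {-58/5, -47/9, -9/4, 8/95, 5/9, 4/5, 43})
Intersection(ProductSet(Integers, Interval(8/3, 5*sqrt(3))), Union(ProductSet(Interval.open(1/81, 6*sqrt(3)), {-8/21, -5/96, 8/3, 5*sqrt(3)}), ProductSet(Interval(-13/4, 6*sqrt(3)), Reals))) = ProductSet(Range(-3, 11, 1), Interval(8/3, 5*sqrt(3)))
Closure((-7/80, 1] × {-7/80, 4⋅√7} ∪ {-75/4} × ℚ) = ({-75/4} × ℝ) ∪ ([-7/80, 1] × {-7/80, 4⋅√7})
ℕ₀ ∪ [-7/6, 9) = [-7/6, 9] ∪ ℕ₀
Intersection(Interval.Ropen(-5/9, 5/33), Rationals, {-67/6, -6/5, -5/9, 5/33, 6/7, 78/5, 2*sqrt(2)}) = {-5/9}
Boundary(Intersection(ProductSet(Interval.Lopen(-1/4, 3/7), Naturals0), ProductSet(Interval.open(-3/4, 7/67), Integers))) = ProductSet(Interval(-1/4, 7/67), Naturals0)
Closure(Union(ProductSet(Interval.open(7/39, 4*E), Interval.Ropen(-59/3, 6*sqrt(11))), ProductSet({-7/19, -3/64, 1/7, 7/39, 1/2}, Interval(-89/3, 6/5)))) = Union(ProductSet({7/39, 4*E}, Interval(-59/3, 6*sqrt(11))), ProductSet({-7/19, -3/64, 1/7, 7/39, 1/2}, Interval(-89/3, 6/5)), ProductSet(Interval(7/39, 4*E), {-59/3, 6*sqrt(11)}), ProductSet(Interval.open(7/39, 4*E), Interval.Ropen(-59/3, 6*sqrt(11))))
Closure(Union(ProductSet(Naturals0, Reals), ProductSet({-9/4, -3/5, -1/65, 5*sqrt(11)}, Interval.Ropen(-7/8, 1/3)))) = Union(ProductSet({-9/4, -3/5, -1/65, 5*sqrt(11)}, Interval(-7/8, 1/3)), ProductSet(Naturals0, Reals))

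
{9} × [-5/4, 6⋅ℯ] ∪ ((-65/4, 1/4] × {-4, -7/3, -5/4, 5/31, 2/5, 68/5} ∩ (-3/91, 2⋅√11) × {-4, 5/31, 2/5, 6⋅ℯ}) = ({9} × [-5/4, 6⋅ℯ]) ∪ ((-3/91, 1/4] × {-4, 5/31, 2/5})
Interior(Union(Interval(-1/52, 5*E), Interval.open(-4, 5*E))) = Interval.open(-4, 5*E)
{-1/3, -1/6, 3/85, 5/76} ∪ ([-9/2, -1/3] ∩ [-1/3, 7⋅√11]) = {-1/3, -1/6, 3/85, 5/76}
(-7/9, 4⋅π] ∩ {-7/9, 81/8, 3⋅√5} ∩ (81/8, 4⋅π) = ∅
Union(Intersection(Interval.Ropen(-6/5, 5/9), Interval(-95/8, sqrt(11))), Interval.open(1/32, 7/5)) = Interval.Ropen(-6/5, 7/5)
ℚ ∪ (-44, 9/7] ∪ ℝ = ℚ ∪ (-∞, ∞)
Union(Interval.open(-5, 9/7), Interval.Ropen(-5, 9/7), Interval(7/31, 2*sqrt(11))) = Interval(-5, 2*sqrt(11))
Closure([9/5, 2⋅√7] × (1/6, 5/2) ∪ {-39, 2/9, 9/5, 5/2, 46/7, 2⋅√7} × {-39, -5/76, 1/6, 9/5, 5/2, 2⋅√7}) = ([9/5, 2⋅√7] × [1/6, 5/2]) ∪ ({-39, 2/9, 9/5, 5/2, 46/7, 2⋅√7} × {-39, -5/76, 1/6, 9/5, 5/2, 2⋅√7})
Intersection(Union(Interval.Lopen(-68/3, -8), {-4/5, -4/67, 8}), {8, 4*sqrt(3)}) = {8}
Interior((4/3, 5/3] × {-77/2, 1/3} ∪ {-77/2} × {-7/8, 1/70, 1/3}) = ∅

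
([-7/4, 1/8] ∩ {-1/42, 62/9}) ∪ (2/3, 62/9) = {-1/42} ∪ (2/3, 62/9)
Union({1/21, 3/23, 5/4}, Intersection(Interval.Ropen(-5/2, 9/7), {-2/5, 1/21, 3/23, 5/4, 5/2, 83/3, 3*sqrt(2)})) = {-2/5, 1/21, 3/23, 5/4}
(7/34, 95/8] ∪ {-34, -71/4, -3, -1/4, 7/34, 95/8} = {-34, -71/4, -3, -1/4} ∪ [7/34, 95/8]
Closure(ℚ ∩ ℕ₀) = ℕ₀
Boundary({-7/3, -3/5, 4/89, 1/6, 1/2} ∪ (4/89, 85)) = {-7/3, -3/5, 4/89, 85}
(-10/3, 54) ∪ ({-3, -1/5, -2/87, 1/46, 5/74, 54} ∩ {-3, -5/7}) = (-10/3, 54)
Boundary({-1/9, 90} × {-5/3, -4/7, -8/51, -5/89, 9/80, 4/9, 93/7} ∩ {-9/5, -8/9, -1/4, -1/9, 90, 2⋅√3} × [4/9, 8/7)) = {-1/9, 90} × {4/9}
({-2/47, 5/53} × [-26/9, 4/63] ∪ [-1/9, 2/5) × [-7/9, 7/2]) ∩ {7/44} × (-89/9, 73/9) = {7/44} × [-7/9, 7/2]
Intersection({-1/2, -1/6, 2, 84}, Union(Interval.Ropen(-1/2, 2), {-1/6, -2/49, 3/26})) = {-1/2, -1/6}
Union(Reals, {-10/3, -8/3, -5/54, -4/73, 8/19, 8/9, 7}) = Reals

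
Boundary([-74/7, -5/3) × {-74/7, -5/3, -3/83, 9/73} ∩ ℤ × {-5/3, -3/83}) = {-10, -9, …, -2} × {-5/3, -3/83}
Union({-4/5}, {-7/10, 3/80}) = {-4/5, -7/10, 3/80}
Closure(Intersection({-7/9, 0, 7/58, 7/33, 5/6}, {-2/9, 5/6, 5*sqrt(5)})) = {5/6}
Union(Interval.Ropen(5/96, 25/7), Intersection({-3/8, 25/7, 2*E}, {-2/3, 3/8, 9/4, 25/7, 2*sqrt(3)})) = Interval(5/96, 25/7)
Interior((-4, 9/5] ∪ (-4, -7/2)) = (-4, 9/5)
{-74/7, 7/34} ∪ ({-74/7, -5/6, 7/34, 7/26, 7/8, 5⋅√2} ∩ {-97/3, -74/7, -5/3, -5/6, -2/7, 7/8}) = {-74/7, -5/6, 7/34, 7/8}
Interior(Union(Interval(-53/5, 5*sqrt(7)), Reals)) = Interval(-oo, oo)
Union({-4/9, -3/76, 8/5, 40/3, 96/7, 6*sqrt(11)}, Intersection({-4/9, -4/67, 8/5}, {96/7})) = {-4/9, -3/76, 8/5, 40/3, 96/7, 6*sqrt(11)}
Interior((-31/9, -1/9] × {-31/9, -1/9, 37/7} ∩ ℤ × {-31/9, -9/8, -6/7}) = ∅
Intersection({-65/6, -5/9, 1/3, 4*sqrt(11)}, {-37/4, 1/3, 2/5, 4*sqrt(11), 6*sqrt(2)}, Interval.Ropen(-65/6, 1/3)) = EmptySet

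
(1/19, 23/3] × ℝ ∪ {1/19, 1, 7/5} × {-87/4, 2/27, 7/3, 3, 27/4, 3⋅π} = ((1/19, 23/3] × ℝ) ∪ ({1/19, 1, 7/5} × {-87/4, 2/27, 7/3, 3, 27/4, 3⋅π})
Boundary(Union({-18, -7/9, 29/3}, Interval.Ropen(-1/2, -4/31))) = {-18, -7/9, -1/2, -4/31, 29/3}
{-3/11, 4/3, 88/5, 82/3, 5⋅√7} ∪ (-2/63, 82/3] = {-3/11} ∪ (-2/63, 82/3]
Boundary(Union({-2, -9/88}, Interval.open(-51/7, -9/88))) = {-51/7, -9/88}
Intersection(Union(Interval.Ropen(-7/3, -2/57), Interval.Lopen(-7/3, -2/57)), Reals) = Interval(-7/3, -2/57)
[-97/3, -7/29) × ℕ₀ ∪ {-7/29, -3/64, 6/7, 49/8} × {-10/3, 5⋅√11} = ([-97/3, -7/29) × ℕ₀) ∪ ({-7/29, -3/64, 6/7, 49/8} × {-10/3, 5⋅√11})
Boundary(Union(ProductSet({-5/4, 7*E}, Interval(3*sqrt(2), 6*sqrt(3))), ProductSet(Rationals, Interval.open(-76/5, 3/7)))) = Union(ProductSet({-5/4, 7*E}, Interval(3*sqrt(2), 6*sqrt(3))), ProductSet(Reals, Interval(-76/5, 3/7)))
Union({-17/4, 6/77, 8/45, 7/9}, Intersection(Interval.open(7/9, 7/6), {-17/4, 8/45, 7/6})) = {-17/4, 6/77, 8/45, 7/9}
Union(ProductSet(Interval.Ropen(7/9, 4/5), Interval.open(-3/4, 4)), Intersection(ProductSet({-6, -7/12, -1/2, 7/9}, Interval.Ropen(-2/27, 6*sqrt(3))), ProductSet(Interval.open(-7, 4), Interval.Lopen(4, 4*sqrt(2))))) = Union(ProductSet({-6, -7/12, -1/2, 7/9}, Interval.Lopen(4, 4*sqrt(2))), ProductSet(Interval.Ropen(7/9, 4/5), Interval.open(-3/4, 4)))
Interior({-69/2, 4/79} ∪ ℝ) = ℝ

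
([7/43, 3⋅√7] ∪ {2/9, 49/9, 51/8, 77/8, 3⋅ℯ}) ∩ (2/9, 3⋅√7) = (2/9, 3⋅√7)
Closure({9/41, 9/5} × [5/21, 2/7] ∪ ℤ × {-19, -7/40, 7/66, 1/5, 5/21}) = (ℤ × {-19, -7/40, 7/66, 1/5, 5/21}) ∪ ({9/41, 9/5} × [5/21, 2/7])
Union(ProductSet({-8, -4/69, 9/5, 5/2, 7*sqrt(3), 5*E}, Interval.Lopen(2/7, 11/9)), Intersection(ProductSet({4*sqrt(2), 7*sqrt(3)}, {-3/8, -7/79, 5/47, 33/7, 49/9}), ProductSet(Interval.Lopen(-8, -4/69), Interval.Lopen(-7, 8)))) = ProductSet({-8, -4/69, 9/5, 5/2, 7*sqrt(3), 5*E}, Interval.Lopen(2/7, 11/9))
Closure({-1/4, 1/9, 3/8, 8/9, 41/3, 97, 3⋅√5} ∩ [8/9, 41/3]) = {8/9, 41/3, 3⋅√5}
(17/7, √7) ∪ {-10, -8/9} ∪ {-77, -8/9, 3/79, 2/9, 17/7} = {-77, -10, -8/9, 3/79, 2/9} ∪ [17/7, √7)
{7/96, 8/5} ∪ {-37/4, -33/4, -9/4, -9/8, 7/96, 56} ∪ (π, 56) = {-37/4, -33/4, -9/4, -9/8, 7/96, 8/5} ∪ (π, 56]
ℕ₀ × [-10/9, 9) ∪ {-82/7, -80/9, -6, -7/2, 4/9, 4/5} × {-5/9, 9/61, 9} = (ℕ₀ × [-10/9, 9)) ∪ ({-82/7, -80/9, -6, -7/2, 4/9, 4/5} × {-5/9, 9/61, 9})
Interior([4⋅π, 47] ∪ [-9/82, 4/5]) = (-9/82, 4/5) ∪ (4⋅π, 47)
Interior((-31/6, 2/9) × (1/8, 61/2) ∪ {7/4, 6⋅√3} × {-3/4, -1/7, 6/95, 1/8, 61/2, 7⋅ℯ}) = (-31/6, 2/9) × (1/8, 61/2)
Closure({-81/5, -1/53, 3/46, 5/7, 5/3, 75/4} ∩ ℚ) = {-81/5, -1/53, 3/46, 5/7, 5/3, 75/4}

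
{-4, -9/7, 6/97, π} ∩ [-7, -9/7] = {-4, -9/7}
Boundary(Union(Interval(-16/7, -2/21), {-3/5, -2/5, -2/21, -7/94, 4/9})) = {-16/7, -2/21, -7/94, 4/9}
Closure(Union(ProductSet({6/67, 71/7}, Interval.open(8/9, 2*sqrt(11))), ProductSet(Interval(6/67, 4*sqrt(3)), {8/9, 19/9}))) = Union(ProductSet({6/67, 71/7}, Interval(8/9, 2*sqrt(11))), ProductSet(Interval(6/67, 4*sqrt(3)), {8/9, 19/9}))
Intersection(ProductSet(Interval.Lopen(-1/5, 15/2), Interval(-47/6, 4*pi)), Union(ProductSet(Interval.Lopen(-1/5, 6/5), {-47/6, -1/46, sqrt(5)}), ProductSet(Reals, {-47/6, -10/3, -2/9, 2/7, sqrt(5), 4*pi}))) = Union(ProductSet(Interval.Lopen(-1/5, 6/5), {-47/6, -1/46, sqrt(5)}), ProductSet(Interval.Lopen(-1/5, 15/2), {-47/6, -10/3, -2/9, 2/7, sqrt(5), 4*pi}))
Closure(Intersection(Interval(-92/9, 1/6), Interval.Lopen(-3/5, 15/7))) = Interval(-3/5, 1/6)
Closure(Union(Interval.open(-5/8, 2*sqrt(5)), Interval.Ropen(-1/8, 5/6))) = Interval(-5/8, 2*sqrt(5))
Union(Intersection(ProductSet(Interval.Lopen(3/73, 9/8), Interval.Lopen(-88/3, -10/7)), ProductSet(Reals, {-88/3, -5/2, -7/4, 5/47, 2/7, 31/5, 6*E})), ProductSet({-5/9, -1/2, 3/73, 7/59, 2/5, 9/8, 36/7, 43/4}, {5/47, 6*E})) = Union(ProductSet({-5/9, -1/2, 3/73, 7/59, 2/5, 9/8, 36/7, 43/4}, {5/47, 6*E}), ProductSet(Interval.Lopen(3/73, 9/8), {-5/2, -7/4}))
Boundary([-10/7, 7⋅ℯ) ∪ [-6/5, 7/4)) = {-10/7, 7⋅ℯ}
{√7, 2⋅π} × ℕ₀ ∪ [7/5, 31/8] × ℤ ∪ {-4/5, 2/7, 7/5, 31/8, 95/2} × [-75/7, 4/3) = ([7/5, 31/8] × ℤ) ∪ ({√7, 2⋅π} × ℕ₀) ∪ ({-4/5, 2/7, 7/5, 31/8, 95/2} × [-75/7, 4/3))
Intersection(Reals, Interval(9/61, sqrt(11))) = Interval(9/61, sqrt(11))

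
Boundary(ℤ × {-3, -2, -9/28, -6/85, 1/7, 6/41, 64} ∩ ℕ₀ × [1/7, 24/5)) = ℕ₀ × {1/7, 6/41}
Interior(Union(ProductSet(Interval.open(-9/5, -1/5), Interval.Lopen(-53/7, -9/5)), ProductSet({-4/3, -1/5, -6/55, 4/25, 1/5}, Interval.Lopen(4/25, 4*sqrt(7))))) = ProductSet(Interval.open(-9/5, -1/5), Interval.open(-53/7, -9/5))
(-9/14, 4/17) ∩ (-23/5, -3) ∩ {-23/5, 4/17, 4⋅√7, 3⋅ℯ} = ∅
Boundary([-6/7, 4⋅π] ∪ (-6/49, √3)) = {-6/7, 4⋅π}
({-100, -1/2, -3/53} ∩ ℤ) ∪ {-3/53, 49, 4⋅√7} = {-100, -3/53, 49, 4⋅√7}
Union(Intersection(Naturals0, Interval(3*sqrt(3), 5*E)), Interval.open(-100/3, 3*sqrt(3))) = Union(Interval.open(-100/3, 3*sqrt(3)), Range(6, 14, 1))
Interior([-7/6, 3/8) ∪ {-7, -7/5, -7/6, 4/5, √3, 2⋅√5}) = (-7/6, 3/8)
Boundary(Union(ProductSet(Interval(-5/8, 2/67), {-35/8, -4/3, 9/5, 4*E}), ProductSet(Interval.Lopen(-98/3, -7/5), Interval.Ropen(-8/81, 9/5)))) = Union(ProductSet({-98/3, -7/5}, Interval(-8/81, 9/5)), ProductSet(Interval(-98/3, -7/5), {-8/81, 9/5}), ProductSet(Interval(-5/8, 2/67), {-35/8, -4/3, 9/5, 4*E}))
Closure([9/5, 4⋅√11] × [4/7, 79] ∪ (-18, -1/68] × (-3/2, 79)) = ({-18, -1/68} × [-3/2, 79]) ∪ ([-18, -1/68] × {-3/2, 79}) ∪ ((-18, -1/68] × (-3/2, 79)) ∪ ([9/5, 4⋅√11] × [4/7, 79])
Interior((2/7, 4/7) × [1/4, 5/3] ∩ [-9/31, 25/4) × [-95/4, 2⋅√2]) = (2/7, 4/7) × (1/4, 5/3)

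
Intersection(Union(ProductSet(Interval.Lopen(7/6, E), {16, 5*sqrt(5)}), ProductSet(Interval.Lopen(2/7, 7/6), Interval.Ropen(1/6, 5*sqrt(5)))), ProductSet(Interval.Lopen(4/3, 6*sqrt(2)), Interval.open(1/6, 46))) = ProductSet(Interval.Lopen(4/3, E), {16, 5*sqrt(5)})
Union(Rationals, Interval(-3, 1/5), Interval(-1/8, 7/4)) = Union(Interval(-3, 7/4), Rationals)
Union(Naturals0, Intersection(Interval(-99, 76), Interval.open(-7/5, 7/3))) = Union(Interval.open(-7/5, 7/3), Naturals0)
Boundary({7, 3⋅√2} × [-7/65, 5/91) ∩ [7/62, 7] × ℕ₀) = {7, 3⋅√2} × {0}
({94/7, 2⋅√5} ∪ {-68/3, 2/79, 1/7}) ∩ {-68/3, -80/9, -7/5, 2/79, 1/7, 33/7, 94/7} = {-68/3, 2/79, 1/7, 94/7}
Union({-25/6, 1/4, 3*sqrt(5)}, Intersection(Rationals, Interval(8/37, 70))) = Union({-25/6, 3*sqrt(5)}, Intersection(Interval(8/37, 70), Rationals))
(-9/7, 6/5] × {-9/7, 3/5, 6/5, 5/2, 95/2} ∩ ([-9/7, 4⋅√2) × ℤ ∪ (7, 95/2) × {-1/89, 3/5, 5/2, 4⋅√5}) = ∅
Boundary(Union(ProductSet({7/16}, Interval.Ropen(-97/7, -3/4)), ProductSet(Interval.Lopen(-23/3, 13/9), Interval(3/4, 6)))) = Union(ProductSet({7/16}, Interval(-97/7, -3/4)), ProductSet({-23/3, 13/9}, Interval(3/4, 6)), ProductSet(Interval(-23/3, 13/9), {3/4, 6}))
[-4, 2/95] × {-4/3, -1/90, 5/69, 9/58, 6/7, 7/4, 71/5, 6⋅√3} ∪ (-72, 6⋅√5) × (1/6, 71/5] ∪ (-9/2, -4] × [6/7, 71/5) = ((-72, 6⋅√5) × (1/6, 71/5]) ∪ ([-4, 2/95] × {-4/3, -1/90, 5/69, 9/58, 6/7, 7/4, 71/5, 6⋅√3})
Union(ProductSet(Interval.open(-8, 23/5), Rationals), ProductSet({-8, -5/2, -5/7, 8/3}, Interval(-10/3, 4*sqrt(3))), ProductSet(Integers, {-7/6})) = Union(ProductSet({-8, -5/2, -5/7, 8/3}, Interval(-10/3, 4*sqrt(3))), ProductSet(Integers, {-7/6}), ProductSet(Interval.open(-8, 23/5), Rationals))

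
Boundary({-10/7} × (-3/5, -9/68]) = {-10/7} × [-3/5, -9/68]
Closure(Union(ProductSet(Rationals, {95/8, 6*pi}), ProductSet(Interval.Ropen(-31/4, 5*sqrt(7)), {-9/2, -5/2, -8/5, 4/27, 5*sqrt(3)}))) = Union(ProductSet(Interval(-31/4, 5*sqrt(7)), {-9/2, -5/2, -8/5, 4/27, 5*sqrt(3)}), ProductSet(Reals, {95/8, 6*pi}))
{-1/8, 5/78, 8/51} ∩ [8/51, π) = {8/51}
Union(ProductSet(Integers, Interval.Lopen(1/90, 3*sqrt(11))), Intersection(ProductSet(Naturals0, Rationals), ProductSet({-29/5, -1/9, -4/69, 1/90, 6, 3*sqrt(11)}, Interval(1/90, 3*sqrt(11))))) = Union(ProductSet({6}, Intersection(Interval(1/90, 3*sqrt(11)), Rationals)), ProductSet(Integers, Interval.Lopen(1/90, 3*sqrt(11))))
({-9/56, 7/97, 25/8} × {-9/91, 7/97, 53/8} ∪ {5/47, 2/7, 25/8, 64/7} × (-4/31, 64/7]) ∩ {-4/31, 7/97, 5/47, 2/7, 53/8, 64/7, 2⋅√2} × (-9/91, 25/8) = ({7/97} × {7/97}) ∪ ({5/47, 2/7, 64/7} × (-9/91, 25/8))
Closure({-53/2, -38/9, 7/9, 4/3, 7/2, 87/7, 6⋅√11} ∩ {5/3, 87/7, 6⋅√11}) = {87/7, 6⋅√11}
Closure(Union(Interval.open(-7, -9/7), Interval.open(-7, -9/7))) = Interval(-7, -9/7)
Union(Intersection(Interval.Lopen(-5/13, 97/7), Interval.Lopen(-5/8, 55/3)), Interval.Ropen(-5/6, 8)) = Interval(-5/6, 97/7)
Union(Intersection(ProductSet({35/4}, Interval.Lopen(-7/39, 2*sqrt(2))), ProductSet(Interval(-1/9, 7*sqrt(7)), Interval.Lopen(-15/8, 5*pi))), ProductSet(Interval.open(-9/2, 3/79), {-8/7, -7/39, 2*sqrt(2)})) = Union(ProductSet({35/4}, Interval.Lopen(-7/39, 2*sqrt(2))), ProductSet(Interval.open(-9/2, 3/79), {-8/7, -7/39, 2*sqrt(2)}))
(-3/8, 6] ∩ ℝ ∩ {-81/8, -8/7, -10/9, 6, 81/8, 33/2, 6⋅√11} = {6}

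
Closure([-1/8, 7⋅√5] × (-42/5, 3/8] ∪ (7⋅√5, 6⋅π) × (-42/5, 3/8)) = ([-1/8, 6⋅π] × {-42/5, 3/8}) ∪ ([-1/8, 7⋅√5] × (-42/5, 3/8]) ∪ ({-1/8, 7⋅√5, 6⋅π} × [-42/5, 3/8]) ∪ ((7⋅√5, 6⋅π) × (-42/5, 3/8))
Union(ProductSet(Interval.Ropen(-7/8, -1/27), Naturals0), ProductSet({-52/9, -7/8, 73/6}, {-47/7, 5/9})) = Union(ProductSet({-52/9, -7/8, 73/6}, {-47/7, 5/9}), ProductSet(Interval.Ropen(-7/8, -1/27), Naturals0))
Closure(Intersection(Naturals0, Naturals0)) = Naturals0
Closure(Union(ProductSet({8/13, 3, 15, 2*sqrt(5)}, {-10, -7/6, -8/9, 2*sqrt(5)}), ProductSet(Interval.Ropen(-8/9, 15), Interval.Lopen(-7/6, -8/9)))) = Union(ProductSet({-8/9, 15}, Interval(-7/6, -8/9)), ProductSet({8/13, 3, 15, 2*sqrt(5)}, {-10, -7/6, -8/9, 2*sqrt(5)}), ProductSet(Interval(-8/9, 15), {-7/6, -8/9}), ProductSet(Interval.Ropen(-8/9, 15), Interval.Lopen(-7/6, -8/9)))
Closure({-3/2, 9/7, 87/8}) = {-3/2, 9/7, 87/8}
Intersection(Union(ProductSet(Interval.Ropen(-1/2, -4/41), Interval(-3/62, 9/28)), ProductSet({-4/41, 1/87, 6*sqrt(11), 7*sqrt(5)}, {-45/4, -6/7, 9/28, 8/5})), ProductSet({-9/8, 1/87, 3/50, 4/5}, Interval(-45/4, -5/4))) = ProductSet({1/87}, {-45/4})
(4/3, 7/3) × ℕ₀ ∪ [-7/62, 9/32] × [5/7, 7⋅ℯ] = ((4/3, 7/3) × ℕ₀) ∪ ([-7/62, 9/32] × [5/7, 7⋅ℯ])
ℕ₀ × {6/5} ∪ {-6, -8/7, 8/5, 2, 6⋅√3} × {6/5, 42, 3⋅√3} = (ℕ₀ × {6/5}) ∪ ({-6, -8/7, 8/5, 2, 6⋅√3} × {6/5, 42, 3⋅√3})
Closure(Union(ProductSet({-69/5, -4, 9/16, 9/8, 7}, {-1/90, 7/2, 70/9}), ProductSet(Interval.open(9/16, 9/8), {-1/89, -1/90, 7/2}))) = Union(ProductSet({-69/5, -4, 9/16, 9/8, 7}, {-1/90, 7/2, 70/9}), ProductSet(Interval(9/16, 9/8), {-1/89, -1/90, 7/2}))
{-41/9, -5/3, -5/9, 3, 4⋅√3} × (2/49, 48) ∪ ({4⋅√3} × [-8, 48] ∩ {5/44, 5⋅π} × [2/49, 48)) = {-41/9, -5/3, -5/9, 3, 4⋅√3} × (2/49, 48)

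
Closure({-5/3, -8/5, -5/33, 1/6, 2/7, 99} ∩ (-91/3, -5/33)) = {-5/3, -8/5}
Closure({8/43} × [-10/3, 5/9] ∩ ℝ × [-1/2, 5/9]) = {8/43} × [-1/2, 5/9]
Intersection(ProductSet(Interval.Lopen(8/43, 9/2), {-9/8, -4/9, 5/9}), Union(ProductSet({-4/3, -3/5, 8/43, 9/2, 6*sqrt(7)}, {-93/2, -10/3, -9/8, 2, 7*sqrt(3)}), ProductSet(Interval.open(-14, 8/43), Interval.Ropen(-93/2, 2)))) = ProductSet({9/2}, {-9/8})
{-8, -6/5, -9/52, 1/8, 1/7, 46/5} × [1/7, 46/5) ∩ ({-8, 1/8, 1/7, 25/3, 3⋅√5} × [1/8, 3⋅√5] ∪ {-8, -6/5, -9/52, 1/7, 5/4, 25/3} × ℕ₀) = ({-8, -6/5, -9/52, 1/7} × {1, 2, …, 9}) ∪ ({-8, 1/8, 1/7} × [1/7, 3⋅√5])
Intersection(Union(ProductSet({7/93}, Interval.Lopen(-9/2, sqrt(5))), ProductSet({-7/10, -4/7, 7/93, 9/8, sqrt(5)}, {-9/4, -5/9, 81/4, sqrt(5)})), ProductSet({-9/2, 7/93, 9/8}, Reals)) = Union(ProductSet({7/93}, Interval.Lopen(-9/2, sqrt(5))), ProductSet({7/93, 9/8}, {-9/4, -5/9, 81/4, sqrt(5)}))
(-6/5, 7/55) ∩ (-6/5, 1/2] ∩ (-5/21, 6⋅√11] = (-5/21, 7/55)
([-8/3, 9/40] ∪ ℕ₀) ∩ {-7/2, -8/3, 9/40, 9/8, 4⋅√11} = {-8/3, 9/40}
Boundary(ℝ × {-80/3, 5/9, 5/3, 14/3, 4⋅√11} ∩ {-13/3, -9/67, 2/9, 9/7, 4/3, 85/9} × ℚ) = {-13/3, -9/67, 2/9, 9/7, 4/3, 85/9} × {-80/3, 5/9, 5/3, 14/3}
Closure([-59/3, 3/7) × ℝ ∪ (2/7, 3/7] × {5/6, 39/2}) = [-59/3, 3/7] × ℝ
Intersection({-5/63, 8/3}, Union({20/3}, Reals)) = {-5/63, 8/3}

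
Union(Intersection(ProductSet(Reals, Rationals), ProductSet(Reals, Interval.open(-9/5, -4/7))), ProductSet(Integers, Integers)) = Union(ProductSet(Integers, Integers), ProductSet(Reals, Intersection(Interval.open(-9/5, -4/7), Rationals)))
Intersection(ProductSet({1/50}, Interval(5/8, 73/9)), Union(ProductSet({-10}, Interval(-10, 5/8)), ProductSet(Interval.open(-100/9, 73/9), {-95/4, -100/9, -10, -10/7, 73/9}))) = ProductSet({1/50}, {73/9})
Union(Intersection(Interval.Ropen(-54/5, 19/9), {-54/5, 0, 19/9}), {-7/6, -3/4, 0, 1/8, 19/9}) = {-54/5, -7/6, -3/4, 0, 1/8, 19/9}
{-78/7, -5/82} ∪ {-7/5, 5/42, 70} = {-78/7, -7/5, -5/82, 5/42, 70}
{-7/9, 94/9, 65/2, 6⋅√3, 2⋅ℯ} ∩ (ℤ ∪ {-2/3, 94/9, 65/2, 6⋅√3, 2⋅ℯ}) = {94/9, 65/2, 6⋅√3, 2⋅ℯ}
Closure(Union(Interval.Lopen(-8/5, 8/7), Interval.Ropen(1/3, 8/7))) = Interval(-8/5, 8/7)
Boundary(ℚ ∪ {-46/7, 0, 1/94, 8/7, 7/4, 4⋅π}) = ℝ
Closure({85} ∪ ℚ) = ℝ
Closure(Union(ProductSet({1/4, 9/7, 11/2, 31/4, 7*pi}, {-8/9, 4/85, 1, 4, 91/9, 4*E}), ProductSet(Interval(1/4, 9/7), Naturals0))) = Union(ProductSet({1/4, 9/7, 11/2, 31/4, 7*pi}, {-8/9, 4/85, 1, 4, 91/9, 4*E}), ProductSet(Interval(1/4, 9/7), Naturals0))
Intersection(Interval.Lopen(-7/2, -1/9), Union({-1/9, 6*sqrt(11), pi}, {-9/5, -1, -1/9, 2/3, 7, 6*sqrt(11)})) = {-9/5, -1, -1/9}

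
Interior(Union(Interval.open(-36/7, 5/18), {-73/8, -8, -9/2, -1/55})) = Interval.open(-36/7, 5/18)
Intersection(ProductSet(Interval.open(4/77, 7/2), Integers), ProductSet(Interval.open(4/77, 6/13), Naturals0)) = ProductSet(Interval.open(4/77, 6/13), Naturals0)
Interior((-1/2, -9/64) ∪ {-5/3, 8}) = (-1/2, -9/64)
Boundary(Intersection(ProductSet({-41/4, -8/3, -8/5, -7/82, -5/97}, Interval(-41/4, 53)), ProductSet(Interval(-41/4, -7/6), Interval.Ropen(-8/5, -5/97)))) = ProductSet({-41/4, -8/3, -8/5}, Interval(-8/5, -5/97))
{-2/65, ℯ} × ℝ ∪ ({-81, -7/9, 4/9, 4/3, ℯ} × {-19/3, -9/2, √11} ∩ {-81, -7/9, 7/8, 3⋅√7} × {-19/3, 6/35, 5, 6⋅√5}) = ({-2/65, ℯ} × ℝ) ∪ ({-81, -7/9} × {-19/3})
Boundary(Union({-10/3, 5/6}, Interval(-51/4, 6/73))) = {-51/4, 6/73, 5/6}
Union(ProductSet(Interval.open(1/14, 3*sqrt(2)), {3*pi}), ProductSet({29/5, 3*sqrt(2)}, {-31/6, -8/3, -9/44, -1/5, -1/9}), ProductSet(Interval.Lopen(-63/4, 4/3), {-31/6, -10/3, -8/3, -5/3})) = Union(ProductSet({29/5, 3*sqrt(2)}, {-31/6, -8/3, -9/44, -1/5, -1/9}), ProductSet(Interval.Lopen(-63/4, 4/3), {-31/6, -10/3, -8/3, -5/3}), ProductSet(Interval.open(1/14, 3*sqrt(2)), {3*pi}))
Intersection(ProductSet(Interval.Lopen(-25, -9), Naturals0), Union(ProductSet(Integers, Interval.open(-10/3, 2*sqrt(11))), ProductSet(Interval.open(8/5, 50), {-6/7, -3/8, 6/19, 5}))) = ProductSet(Range(-24, -8, 1), Range(0, 7, 1))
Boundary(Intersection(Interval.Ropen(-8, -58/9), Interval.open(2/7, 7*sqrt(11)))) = EmptySet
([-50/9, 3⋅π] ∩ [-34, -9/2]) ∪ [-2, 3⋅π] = [-50/9, -9/2] ∪ [-2, 3⋅π]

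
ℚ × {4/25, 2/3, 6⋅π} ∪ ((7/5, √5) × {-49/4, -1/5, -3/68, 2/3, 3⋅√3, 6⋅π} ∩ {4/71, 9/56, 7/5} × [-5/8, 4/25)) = ℚ × {4/25, 2/3, 6⋅π}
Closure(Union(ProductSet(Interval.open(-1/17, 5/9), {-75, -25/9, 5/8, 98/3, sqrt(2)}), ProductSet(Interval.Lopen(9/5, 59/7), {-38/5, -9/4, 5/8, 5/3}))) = Union(ProductSet(Interval(-1/17, 5/9), {-75, -25/9, 5/8, 98/3, sqrt(2)}), ProductSet(Interval(9/5, 59/7), {-38/5, -9/4, 5/8, 5/3}))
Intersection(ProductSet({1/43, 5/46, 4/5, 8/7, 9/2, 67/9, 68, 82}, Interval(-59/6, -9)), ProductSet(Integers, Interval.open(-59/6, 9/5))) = ProductSet({68, 82}, Interval.Lopen(-59/6, -9))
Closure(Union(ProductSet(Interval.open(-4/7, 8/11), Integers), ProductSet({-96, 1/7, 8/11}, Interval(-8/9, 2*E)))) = Union(ProductSet({-96, 1/7, 8/11}, Interval(-8/9, 2*E)), ProductSet(Interval(-4/7, 8/11), Integers))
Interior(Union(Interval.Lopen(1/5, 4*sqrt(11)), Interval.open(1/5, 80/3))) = Interval.open(1/5, 80/3)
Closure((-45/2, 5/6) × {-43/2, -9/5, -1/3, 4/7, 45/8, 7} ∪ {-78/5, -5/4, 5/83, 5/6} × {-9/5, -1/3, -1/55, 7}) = ({-78/5, -5/4, 5/83, 5/6} × {-9/5, -1/3, -1/55, 7}) ∪ ([-45/2, 5/6] × {-43/2, -9/5, -1/3, 4/7, 45/8, 7})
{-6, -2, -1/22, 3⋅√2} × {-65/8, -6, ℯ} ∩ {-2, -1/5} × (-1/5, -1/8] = ∅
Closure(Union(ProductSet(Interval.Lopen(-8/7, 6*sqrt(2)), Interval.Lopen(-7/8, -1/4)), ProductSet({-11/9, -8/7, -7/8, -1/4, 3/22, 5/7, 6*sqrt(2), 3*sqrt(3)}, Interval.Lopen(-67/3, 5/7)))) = Union(ProductSet({-11/9, -8/7, -7/8, -1/4, 3/22, 5/7, 6*sqrt(2), 3*sqrt(3)}, Interval(-67/3, 5/7)), ProductSet(Interval(-8/7, 6*sqrt(2)), {-7/8, -1/4}), ProductSet(Interval.Lopen(-8/7, 6*sqrt(2)), Interval.Lopen(-7/8, -1/4)))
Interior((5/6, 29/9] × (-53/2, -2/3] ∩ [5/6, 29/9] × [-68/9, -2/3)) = (5/6, 29/9) × (-68/9, -2/3)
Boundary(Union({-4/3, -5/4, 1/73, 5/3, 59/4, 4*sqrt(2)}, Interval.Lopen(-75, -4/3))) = {-75, -4/3, -5/4, 1/73, 5/3, 59/4, 4*sqrt(2)}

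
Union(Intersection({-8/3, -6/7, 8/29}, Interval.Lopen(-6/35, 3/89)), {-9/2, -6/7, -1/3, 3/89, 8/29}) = {-9/2, -6/7, -1/3, 3/89, 8/29}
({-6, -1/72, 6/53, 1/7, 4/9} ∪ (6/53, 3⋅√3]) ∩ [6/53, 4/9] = [6/53, 4/9]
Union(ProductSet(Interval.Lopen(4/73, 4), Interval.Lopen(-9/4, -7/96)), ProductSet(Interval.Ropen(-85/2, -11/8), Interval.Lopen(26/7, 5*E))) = Union(ProductSet(Interval.Ropen(-85/2, -11/8), Interval.Lopen(26/7, 5*E)), ProductSet(Interval.Lopen(4/73, 4), Interval.Lopen(-9/4, -7/96)))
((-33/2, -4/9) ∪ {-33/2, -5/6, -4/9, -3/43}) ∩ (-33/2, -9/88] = (-33/2, -4/9]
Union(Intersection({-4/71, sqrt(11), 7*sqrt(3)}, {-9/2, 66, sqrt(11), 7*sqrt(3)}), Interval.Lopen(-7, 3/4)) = Union({sqrt(11), 7*sqrt(3)}, Interval.Lopen(-7, 3/4))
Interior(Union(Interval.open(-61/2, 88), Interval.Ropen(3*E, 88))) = Interval.open(-61/2, 88)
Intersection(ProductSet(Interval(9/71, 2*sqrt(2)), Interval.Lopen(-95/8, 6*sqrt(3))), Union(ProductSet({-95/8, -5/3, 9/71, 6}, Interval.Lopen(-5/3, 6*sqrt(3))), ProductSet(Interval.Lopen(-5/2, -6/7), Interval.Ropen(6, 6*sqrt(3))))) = ProductSet({9/71}, Interval.Lopen(-5/3, 6*sqrt(3)))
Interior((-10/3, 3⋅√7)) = (-10/3, 3⋅√7)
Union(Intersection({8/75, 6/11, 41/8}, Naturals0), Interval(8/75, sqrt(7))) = Interval(8/75, sqrt(7))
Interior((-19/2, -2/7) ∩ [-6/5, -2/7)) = (-6/5, -2/7)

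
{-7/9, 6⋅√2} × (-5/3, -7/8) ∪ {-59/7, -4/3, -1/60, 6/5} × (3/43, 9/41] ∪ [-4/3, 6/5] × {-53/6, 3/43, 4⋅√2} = ({-59/7, -4/3, -1/60, 6/5} × (3/43, 9/41]) ∪ ({-7/9, 6⋅√2} × (-5/3, -7/8)) ∪ ([-4/3, 6/5] × {-53/6, 3/43, 4⋅√2})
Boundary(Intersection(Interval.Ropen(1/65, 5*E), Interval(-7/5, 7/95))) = {1/65, 7/95}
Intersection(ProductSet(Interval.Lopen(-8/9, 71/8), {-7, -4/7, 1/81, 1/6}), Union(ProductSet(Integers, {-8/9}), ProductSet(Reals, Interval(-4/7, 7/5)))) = ProductSet(Interval.Lopen(-8/9, 71/8), {-4/7, 1/81, 1/6})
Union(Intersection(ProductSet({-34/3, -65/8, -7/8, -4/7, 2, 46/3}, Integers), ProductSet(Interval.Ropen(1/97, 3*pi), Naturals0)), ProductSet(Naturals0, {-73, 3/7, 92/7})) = Union(ProductSet({2}, Naturals0), ProductSet(Naturals0, {-73, 3/7, 92/7}))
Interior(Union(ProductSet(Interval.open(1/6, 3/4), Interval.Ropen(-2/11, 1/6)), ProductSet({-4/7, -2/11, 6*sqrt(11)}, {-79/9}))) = ProductSet(Interval.open(1/6, 3/4), Interval.open(-2/11, 1/6))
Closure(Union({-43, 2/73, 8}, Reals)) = Reals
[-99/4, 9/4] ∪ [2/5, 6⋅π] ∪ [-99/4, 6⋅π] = [-99/4, 6⋅π]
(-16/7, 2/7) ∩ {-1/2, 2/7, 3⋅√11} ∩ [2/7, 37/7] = ∅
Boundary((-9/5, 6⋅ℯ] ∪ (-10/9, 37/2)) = {-9/5, 37/2}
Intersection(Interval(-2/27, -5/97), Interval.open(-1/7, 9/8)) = Interval(-2/27, -5/97)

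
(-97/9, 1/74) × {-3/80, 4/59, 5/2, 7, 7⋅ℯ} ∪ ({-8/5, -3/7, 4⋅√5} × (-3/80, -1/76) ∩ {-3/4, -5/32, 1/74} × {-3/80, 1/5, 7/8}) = (-97/9, 1/74) × {-3/80, 4/59, 5/2, 7, 7⋅ℯ}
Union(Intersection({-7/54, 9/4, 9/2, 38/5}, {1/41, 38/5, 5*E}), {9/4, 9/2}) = {9/4, 9/2, 38/5}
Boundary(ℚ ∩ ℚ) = ℝ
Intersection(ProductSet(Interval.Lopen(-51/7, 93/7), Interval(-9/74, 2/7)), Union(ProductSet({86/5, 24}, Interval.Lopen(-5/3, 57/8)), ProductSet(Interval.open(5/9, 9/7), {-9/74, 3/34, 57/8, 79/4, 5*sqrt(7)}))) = ProductSet(Interval.open(5/9, 9/7), {-9/74, 3/34})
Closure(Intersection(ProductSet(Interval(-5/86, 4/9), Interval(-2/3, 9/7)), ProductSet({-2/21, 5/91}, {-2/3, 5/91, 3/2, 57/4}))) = ProductSet({5/91}, {-2/3, 5/91})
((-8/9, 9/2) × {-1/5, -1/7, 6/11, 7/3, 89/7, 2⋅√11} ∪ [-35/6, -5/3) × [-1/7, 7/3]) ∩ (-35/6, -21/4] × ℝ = (-35/6, -21/4] × [-1/7, 7/3]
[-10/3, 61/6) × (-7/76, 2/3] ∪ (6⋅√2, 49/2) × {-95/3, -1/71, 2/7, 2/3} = ([-10/3, 61/6) × (-7/76, 2/3]) ∪ ((6⋅√2, 49/2) × {-95/3, -1/71, 2/7, 2/3})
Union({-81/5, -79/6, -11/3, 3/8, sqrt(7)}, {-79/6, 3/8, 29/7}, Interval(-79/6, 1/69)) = Union({-81/5, 3/8, 29/7, sqrt(7)}, Interval(-79/6, 1/69))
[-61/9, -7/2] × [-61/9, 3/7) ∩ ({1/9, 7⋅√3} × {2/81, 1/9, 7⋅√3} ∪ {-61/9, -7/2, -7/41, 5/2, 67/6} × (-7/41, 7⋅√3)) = {-61/9, -7/2} × (-7/41, 3/7)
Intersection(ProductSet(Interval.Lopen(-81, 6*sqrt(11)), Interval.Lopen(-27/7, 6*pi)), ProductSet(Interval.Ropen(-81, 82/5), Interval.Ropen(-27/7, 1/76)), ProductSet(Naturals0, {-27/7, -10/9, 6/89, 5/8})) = ProductSet(Range(0, 17, 1), {-10/9})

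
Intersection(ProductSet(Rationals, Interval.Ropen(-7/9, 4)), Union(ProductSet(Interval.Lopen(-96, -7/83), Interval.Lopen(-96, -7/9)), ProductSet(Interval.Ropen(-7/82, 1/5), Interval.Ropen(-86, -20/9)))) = ProductSet(Intersection(Interval.Lopen(-96, -7/83), Rationals), {-7/9})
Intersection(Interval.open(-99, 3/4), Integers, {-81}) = {-81}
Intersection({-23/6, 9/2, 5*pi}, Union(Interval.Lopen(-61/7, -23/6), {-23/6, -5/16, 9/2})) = {-23/6, 9/2}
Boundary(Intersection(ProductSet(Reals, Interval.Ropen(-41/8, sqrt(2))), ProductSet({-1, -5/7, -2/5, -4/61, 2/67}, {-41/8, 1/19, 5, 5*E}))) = ProductSet({-1, -5/7, -2/5, -4/61, 2/67}, {-41/8, 1/19})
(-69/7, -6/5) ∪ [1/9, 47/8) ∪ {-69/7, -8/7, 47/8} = [-69/7, -6/5) ∪ {-8/7} ∪ [1/9, 47/8]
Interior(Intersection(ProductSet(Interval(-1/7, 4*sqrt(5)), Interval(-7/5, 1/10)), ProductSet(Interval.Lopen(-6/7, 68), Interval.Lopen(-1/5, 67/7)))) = ProductSet(Interval.open(-1/7, 4*sqrt(5)), Interval.open(-1/5, 1/10))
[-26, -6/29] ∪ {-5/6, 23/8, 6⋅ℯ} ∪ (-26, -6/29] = [-26, -6/29] ∪ {23/8, 6⋅ℯ}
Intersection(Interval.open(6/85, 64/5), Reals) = Interval.open(6/85, 64/5)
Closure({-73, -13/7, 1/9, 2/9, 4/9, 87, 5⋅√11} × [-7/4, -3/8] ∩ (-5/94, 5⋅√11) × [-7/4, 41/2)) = {1/9, 2/9, 4/9} × [-7/4, -3/8]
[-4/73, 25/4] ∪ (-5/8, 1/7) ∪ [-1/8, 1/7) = (-5/8, 25/4]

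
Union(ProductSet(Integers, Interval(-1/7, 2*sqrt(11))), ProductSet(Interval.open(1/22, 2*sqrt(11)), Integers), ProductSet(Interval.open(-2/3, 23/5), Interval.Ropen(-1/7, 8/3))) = Union(ProductSet(Integers, Interval(-1/7, 2*sqrt(11))), ProductSet(Interval.open(-2/3, 23/5), Interval.Ropen(-1/7, 8/3)), ProductSet(Interval.open(1/22, 2*sqrt(11)), Integers))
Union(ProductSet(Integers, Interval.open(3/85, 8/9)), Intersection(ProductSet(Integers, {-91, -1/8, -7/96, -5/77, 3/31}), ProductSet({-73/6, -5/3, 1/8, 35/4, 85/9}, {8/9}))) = ProductSet(Integers, Interval.open(3/85, 8/9))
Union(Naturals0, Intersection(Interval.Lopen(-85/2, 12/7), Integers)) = Union(Naturals0, Range(-42, 2, 1))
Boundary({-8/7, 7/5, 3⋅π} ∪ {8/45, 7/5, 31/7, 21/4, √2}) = {-8/7, 8/45, 7/5, 31/7, 21/4, √2, 3⋅π}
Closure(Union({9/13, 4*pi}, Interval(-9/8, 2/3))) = Union({9/13, 4*pi}, Interval(-9/8, 2/3))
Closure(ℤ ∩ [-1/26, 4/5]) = {0}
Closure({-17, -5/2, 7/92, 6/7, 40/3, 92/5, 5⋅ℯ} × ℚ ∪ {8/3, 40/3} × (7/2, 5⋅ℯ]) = ({8/3, 40/3} × [7/2, 5⋅ℯ]) ∪ ({-17, -5/2, 7/92, 6/7, 40/3, 92/5, 5⋅ℯ} × ℝ)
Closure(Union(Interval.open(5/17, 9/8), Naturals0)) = Union(Complement(Naturals0, Interval.open(5/17, 9/8)), Interval(5/17, 9/8), Naturals0)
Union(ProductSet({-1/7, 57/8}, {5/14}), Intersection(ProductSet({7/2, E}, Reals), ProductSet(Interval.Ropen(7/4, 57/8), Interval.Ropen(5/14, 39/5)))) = Union(ProductSet({-1/7, 57/8}, {5/14}), ProductSet({7/2, E}, Interval.Ropen(5/14, 39/5)))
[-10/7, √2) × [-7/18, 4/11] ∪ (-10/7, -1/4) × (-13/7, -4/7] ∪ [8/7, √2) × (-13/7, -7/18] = ((-10/7, -1/4) × (-13/7, -4/7]) ∪ ([-10/7, √2) × [-7/18, 4/11]) ∪ ([8/7, √2) × (-13/7, -7/18])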